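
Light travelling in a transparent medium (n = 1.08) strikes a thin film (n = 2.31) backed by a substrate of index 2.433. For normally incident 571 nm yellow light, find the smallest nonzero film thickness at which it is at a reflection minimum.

61.8 nm

Top surface (1.08 → 2.31): reflection off a higher-index medium gives a half-wave phase shift.
Bottom surface (2.31 → 2.433): reflection off a higher-index medium gives a half-wave phase shift.
Zero or two π shifts → no net half-wave offset.
For minimum reflection here: 2 n t = (m + ½) λ.
Minimum at m = 0: t = λ / (4 n) = 571 / (4 × 2.31) = 61.8 nm.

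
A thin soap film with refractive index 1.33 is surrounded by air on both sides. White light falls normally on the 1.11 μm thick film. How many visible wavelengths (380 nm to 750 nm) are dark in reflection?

4

Ray reflecting at the top interface goes from n = 1.0 toward n = 1.33: a half-wave phase shift.
Ray reflecting at the bottom interface goes from n = 1.33 toward n = 1.0: no phase shift.
The two reflections differ by half a wavelength.
So the condition for destructive reflection is 2 n t = m λ.
λ = 2 n t / m = 2953 / m nm.
m=3: 984 nm (IR); m=4: 738 nm (visible); m=5: 591 nm (visible); m=6: 492 nm (visible); m=7: 422 nm (visible); m=8: 369 nm (UV).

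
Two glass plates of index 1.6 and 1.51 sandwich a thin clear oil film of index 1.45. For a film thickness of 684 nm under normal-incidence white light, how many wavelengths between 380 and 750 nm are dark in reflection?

At the upper boundary (n = 1.6 to n = 1.45) the reflected ray undergoes no phase shift.
At the lower boundary (n = 1.45 to n = 1.51) the reflected ray undergoes a half-wave phase shift.
The two reflections differ by half a wavelength.
So the condition for destructive reflection is 2 n t = m λ.
λ = 2 n t / m = 1984 / m nm.
m=2: 992 nm (IR); m=3: 661 nm (visible); m=4: 496 nm (visible); m=5: 397 nm (visible); m=6: 331 nm (UV).

3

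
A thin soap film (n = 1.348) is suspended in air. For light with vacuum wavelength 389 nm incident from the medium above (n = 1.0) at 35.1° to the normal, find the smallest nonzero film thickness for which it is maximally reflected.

79.8 nm

Top surface (1.0 → 1.348): reflection off a higher-index medium gives a half-wave phase shift.
Ray reflecting at the bottom interface goes from n = 1.348 toward n = 1.0: no phase shift.
Exactly one π shift → a net half-wave offset.
With one net inversion, constructive interference in reflection requires 2 n t cos θ_r = (m + ½) λ.
Snell's law: 1.0 sin 35.1° = 1.348 sin θ_r → sin θ_r = 0.427, cos θ_r = 0.904.
Minimum at m = 0: t = λ / (4 n cos θ_r) = 389 / (4 × 1.348 × 0.904) = 79.8 nm.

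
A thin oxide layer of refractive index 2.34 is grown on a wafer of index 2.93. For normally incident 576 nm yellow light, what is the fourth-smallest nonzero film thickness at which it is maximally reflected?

492 nm

At the upper boundary (n = 1.0 to n = 2.34) the reflected ray undergoes a half-wave phase shift.
Bottom surface (2.34 → 2.93): reflection off a higher-index medium gives a half-wave phase shift.
Net: no relative phase inversion (both shifts match).
So the condition for constructive reflection is 2 n t = m λ.
The fourth-smallest nonzero thickness corresponds to m = 4: t = m λ / (2 n) = 4.00 × 576 / (2 × 2.34) = 492 nm.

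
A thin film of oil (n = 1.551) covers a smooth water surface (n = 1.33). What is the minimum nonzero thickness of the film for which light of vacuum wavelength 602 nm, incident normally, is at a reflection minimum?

At the upper boundary (n = 1.0 to n = 1.551) the reflected ray undergoes a half-wave phase shift.
At the lower boundary (n = 1.551 to n = 1.33) the reflected ray undergoes no phase shift.
The two reflections differ by half a wavelength.
With one net inversion, destructive interference in reflection requires 2 n t = m λ.
Minimum nonzero at m = 1: t = λ / (2 n) = 602 / (2 × 1.551) = 194 nm.

194 nm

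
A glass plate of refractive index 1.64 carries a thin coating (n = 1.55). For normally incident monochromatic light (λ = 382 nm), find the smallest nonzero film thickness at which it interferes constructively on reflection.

Top surface (1.0 → 1.55): reflection off a higher-index medium gives a half-wave phase shift.
Ray reflecting at the bottom interface goes from n = 1.55 toward n = 1.64: a half-wave phase shift.
Zero or two π shifts → no net half-wave offset.
With no net inversion, constructive interference in reflection requires 2 n t = m λ.
Minimum nonzero at m = 1: t = λ / (2 n) = 382 / (2 × 1.55) = 123 nm.

123 nm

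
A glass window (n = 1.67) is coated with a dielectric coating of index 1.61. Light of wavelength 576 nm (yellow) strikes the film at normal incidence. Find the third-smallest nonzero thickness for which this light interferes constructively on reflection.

At the upper boundary (n = 1.0 to n = 1.61) the reflected ray undergoes a half-wave phase shift.
At the lower boundary (n = 1.61 to n = 1.67) the reflected ray undergoes a half-wave phase shift.
The two reflections carry the same phase change, so no net offset.
With no net inversion, constructive interference in reflection requires 2 n t = m λ.
The third-smallest nonzero thickness corresponds to m = 3: t = m λ / (2 n) = 3.00 × 576 / (2 × 1.61) = 537 nm.

537 nm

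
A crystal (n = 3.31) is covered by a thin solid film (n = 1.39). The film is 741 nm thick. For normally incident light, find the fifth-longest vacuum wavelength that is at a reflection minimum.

458 nm

Top surface (1.0 → 1.39): reflection off a higher-index medium gives a half-wave phase shift.
Ray reflecting at the bottom interface goes from n = 1.39 toward n = 3.31: a half-wave phase shift.
The two reflections carry the same phase change, so no net offset.
With no net inversion, destructive interference in reflection requires 2 n t = (m + ½) λ.
λ = 2 n t / (m + ½). The fifth-longest wavelength is m = 4: λ = 2 × 1.39 × 741 / 4.50 = 458 nm.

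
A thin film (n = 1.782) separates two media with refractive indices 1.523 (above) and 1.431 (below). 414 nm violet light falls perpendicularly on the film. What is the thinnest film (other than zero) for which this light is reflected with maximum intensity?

58.1 nm

Top surface (1.523 → 1.782): reflection off a higher-index medium gives a half-wave phase shift.
At the lower boundary (n = 1.782 to n = 1.431) the reflected ray undergoes no phase shift.
Net: one phase inversion between the two reflected rays.
With one net inversion, constructive interference in reflection requires 2 n t = (m + ½) λ.
Minimum at m = 0: t = λ / (4 n) = 414 / (4 × 1.782) = 58.1 nm.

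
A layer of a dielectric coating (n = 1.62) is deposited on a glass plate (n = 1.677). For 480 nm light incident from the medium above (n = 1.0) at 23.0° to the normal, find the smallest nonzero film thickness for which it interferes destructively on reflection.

76.3 nm

Top surface (1.0 → 1.62): reflection off a higher-index medium gives a half-wave phase shift.
Ray reflecting at the bottom interface goes from n = 1.62 toward n = 1.677: a half-wave phase shift.
Net: no relative phase inversion (both shifts match).
With no net inversion, destructive interference in reflection requires 2 n t cos θ_r = (m + ½) λ.
Snell's law: 1.0 sin 23.0° = 1.62 sin θ_r → sin θ_r = 0.241, cos θ_r = 0.970.
Minimum at m = 0: t = λ / (4 n cos θ_r) = 480 / (4 × 1.62 × 0.970) = 76.3 nm.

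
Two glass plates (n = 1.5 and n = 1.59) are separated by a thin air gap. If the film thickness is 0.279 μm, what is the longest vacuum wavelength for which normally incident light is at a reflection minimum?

Top surface (1.5 → 1.0): reflection off a lower-index medium gives no phase shift.
Bottom surface (1.0 → 1.59): reflection off a higher-index medium gives a half-wave phase shift.
The two reflections differ by half a wavelength.
With one net inversion, destructive interference in reflection requires 2 n t = m λ.
λ = 2 n t / m. The longest wavelength is m = 1: λ = 2 × 1.0 × 279 / 1.00 = 558 nm.

558 nm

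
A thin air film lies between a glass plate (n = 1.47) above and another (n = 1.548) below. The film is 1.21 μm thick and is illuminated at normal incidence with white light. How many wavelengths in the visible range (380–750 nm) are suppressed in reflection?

Top surface (1.47 → 1.0): reflection off a lower-index medium gives no phase shift.
Ray reflecting at the bottom interface goes from n = 1.0 toward n = 1.548: a half-wave phase shift.
Net: one phase inversion between the two reflected rays.
For dark reflection here: 2 n t = m λ.
λ = 2 n t / m = 2420 / m nm.
m=3: 807 nm (IR); m=4: 605 nm (visible); m=5: 484 nm (visible); m=6: 403 nm (visible); m=7: 346 nm (UV).

3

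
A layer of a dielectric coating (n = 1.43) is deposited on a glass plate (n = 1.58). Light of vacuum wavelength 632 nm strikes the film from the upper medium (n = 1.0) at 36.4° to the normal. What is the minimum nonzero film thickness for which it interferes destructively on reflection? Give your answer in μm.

Top surface (1.0 → 1.43): reflection off a higher-index medium gives a half-wave phase shift.
Bottom surface (1.43 → 1.58): reflection off a higher-index medium gives a half-wave phase shift.
The two reflections carry the same phase change, so no net offset.
So the condition for destructive reflection is 2 n t cos θ_r = (m + ½) λ.
Snell's law: 1.0 sin 36.4° = 1.43 sin θ_r → sin θ_r = 0.415, cos θ_r = 0.910.
Minimum at m = 0: t = λ / (4 n cos θ_r) = 632 / (4 × 1.43 × 0.910) = 121 nm.

0.121 μm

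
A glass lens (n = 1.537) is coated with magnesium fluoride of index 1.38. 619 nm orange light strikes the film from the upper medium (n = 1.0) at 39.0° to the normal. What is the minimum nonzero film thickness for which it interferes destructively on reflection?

Top surface (1.0 → 1.38): reflection off a higher-index medium gives a half-wave phase shift.
At the lower boundary (n = 1.38 to n = 1.537) the reflected ray undergoes a half-wave phase shift.
Zero or two π shifts → no net half-wave offset.
For minimum reflection here: 2 n t cos θ_r = (m + ½) λ.
Snell's law: 1.0 sin 39.0° = 1.38 sin θ_r → sin θ_r = 0.456, cos θ_r = 0.890.
Minimum at m = 0: t = λ / (4 n cos θ_r) = 619 / (4 × 1.38 × 0.890) = 126 nm.

126 nm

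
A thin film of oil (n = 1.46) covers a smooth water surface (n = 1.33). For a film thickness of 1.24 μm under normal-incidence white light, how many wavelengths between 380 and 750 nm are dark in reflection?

Top surface (1.0 → 1.46): reflection off a higher-index medium gives a half-wave phase shift.
At the lower boundary (n = 1.46 to n = 1.33) the reflected ray undergoes no phase shift.
The two reflections differ by half a wavelength.
So the condition for destructive reflection is 2 n t = m λ.
λ = 2 n t / m = 3621 / m nm.
m=4: 905 nm (IR); m=5: 724 nm (visible); m=6: 603 nm (visible); m=7: 517 nm (visible); m=8: 453 nm (visible); m=9: 402 nm (visible); m=10: 362 nm (UV).

5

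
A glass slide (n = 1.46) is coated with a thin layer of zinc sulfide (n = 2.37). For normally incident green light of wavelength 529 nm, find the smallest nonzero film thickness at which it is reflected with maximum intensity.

Top surface (1.0 → 2.37): reflection off a higher-index medium gives a half-wave phase shift.
At the lower boundary (n = 2.37 to n = 1.46) the reflected ray undergoes no phase shift.
Exactly one π shift → a net half-wave offset.
For bright reflection here: 2 n t = (m + ½) λ.
Minimum at m = 0: t = λ / (4 n) = 529 / (4 × 2.37) = 55.8 nm.

55.8 nm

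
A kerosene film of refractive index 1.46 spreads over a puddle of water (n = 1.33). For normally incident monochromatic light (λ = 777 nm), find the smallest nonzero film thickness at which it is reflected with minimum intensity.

266 nm

Top surface (1.0 → 1.46): reflection off a higher-index medium gives a half-wave phase shift.
Bottom surface (1.46 → 1.33): reflection off a lower-index medium gives no phase shift.
Exactly one π shift → a net half-wave offset.
For dark reflection here: 2 n t = m λ.
Minimum nonzero at m = 1: t = λ / (2 n) = 777 / (2 × 1.46) = 266 nm.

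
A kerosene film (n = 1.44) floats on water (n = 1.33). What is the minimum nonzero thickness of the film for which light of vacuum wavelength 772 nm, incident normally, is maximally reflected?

134 nm

Top surface (1.0 → 1.44): reflection off a higher-index medium gives a half-wave phase shift.
Ray reflecting at the bottom interface goes from n = 1.44 toward n = 1.33: no phase shift.
Exactly one π shift → a net half-wave offset.
For maximum reflection here: 2 n t = (m + ½) λ.
Minimum at m = 0: t = λ / (4 n) = 772 / (4 × 1.44) = 134 nm.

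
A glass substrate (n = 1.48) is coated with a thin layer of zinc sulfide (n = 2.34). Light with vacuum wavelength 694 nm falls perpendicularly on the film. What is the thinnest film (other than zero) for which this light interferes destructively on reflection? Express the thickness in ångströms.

1483 Å

At the upper boundary (n = 1.0 to n = 2.34) the reflected ray undergoes a half-wave phase shift.
Bottom surface (2.34 → 1.48): reflection off a lower-index medium gives no phase shift.
Net: one phase inversion between the two reflected rays.
So the condition for destructive reflection is 2 n t = m λ.
Minimum nonzero at m = 1: t = λ / (2 n) = 694 / (2 × 2.34) = 148 nm.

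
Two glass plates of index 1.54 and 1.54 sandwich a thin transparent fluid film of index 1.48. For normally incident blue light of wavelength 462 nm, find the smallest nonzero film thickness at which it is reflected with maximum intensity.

Ray reflecting at the top interface goes from n = 1.54 toward n = 1.48: no phase shift.
Ray reflecting at the bottom interface goes from n = 1.48 toward n = 1.54: a half-wave phase shift.
The two reflections differ by half a wavelength.
So the condition for constructive reflection is 2 n t = (m + ½) λ.
Minimum at m = 0: t = λ / (4 n) = 462 / (4 × 1.48) = 78.0 nm.

78.0 nm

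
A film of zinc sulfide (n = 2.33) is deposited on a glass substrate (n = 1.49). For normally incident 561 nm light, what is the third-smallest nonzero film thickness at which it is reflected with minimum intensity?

Ray reflecting at the top interface goes from n = 1.0 toward n = 2.33: a half-wave phase shift.
Ray reflecting at the bottom interface goes from n = 2.33 toward n = 1.49: no phase shift.
The two reflections differ by half a wavelength.
So the condition for destructive reflection is 2 n t = m λ.
The third-smallest nonzero thickness corresponds to m = 3: t = m λ / (2 n) = 3.00 × 561 / (2 × 2.33) = 361 nm.

361 nm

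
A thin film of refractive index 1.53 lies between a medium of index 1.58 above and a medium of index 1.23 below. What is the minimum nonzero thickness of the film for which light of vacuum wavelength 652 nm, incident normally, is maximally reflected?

At the upper boundary (n = 1.58 to n = 1.53) the reflected ray undergoes no phase shift.
Bottom surface (1.53 → 1.23): reflection off a lower-index medium gives no phase shift.
The two reflections carry the same phase change, so no net offset.
For bright reflection here: 2 n t = m λ.
Minimum nonzero at m = 1: t = λ / (2 n) = 652 / (2 × 1.53) = 213 nm.

213 nm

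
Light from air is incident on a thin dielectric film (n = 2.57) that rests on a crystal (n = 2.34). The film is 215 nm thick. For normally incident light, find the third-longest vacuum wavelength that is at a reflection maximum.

Ray reflecting at the top interface goes from n = 1.0 toward n = 2.57: a half-wave phase shift.
Bottom surface (2.57 → 2.34): reflection off a lower-index medium gives no phase shift.
Net: one phase inversion between the two reflected rays.
With one net inversion, constructive interference in reflection requires 2 n t = (m + ½) λ.
λ = 2 n t / (m + ½). The third-longest wavelength is m = 2: λ = 2 × 2.57 × 215 / 2.50 = 442 nm.

442 nm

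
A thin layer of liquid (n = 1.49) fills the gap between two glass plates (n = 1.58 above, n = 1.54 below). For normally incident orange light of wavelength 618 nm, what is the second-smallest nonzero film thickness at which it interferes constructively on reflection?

Top surface (1.58 → 1.49): reflection off a lower-index medium gives no phase shift.
Bottom surface (1.49 → 1.54): reflection off a higher-index medium gives a half-wave phase shift.
Exactly one π shift → a net half-wave offset.
So the condition for constructive reflection is 2 n t = (m + ½) λ.
The second-smallest nonzero thickness corresponds to m = 1: t = (m + ½) λ / (2 n) = 1.50 × 618 / (2 × 1.49) = 311 nm.

311 nm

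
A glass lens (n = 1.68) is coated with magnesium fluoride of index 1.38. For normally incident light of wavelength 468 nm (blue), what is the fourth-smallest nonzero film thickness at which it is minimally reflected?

593 nm

Top surface (1.0 → 1.38): reflection off a higher-index medium gives a half-wave phase shift.
At the lower boundary (n = 1.38 to n = 1.68) the reflected ray undergoes a half-wave phase shift.
Zero or two π shifts → no net half-wave offset.
For dark reflection here: 2 n t = (m + ½) λ.
The fourth-smallest nonzero thickness corresponds to m = 3: t = (m + ½) λ / (2 n) = 3.50 × 468 / (2 × 1.38) = 593 nm.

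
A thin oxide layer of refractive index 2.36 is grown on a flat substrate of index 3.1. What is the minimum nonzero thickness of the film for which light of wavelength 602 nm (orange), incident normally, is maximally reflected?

128 nm

Ray reflecting at the top interface goes from n = 1.0 toward n = 2.36: a half-wave phase shift.
At the lower boundary (n = 2.36 to n = 3.1) the reflected ray undergoes a half-wave phase shift.
Net: no relative phase inversion (both shifts match).
With no net inversion, constructive interference in reflection requires 2 n t = m λ.
Minimum nonzero at m = 1: t = λ / (2 n) = 602 / (2 × 2.36) = 128 nm.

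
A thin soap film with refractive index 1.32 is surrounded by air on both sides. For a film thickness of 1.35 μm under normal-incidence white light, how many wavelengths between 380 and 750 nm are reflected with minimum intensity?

Top surface (1.0 → 1.32): reflection off a higher-index medium gives a half-wave phase shift.
Ray reflecting at the bottom interface goes from n = 1.32 toward n = 1.0: no phase shift.
Exactly one π shift → a net half-wave offset.
So the condition for destructive reflection is 2 n t = m λ.
λ = 2 n t / m = 3564 / m nm.
m=4: 891 nm (IR); m=5: 713 nm (visible); m=6: 594 nm (visible); m=7: 509 nm (visible); m=8: 446 nm (visible); m=9: 396 nm (visible); m=10: 356 nm (UV).

5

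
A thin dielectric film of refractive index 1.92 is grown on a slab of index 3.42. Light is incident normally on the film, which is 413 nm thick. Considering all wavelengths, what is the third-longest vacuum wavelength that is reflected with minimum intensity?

At the upper boundary (n = 1.0 to n = 1.92) the reflected ray undergoes a half-wave phase shift.
Ray reflecting at the bottom interface goes from n = 1.92 toward n = 3.42: a half-wave phase shift.
Net: no relative phase inversion (both shifts match).
For minimum reflection here: 2 n t = (m + ½) λ.
λ = 2 n t / (m + ½). The third-longest wavelength is m = 2: λ = 2 × 1.92 × 413 / 2.50 = 634 nm.

634 nm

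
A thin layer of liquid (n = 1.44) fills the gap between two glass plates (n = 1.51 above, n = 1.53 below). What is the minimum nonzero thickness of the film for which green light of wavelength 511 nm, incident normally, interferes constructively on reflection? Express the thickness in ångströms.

887 Å

Top surface (1.51 → 1.44): reflection off a lower-index medium gives no phase shift.
Ray reflecting at the bottom interface goes from n = 1.44 toward n = 1.53: a half-wave phase shift.
The two reflections differ by half a wavelength.
With one net inversion, constructive interference in reflection requires 2 n t = (m + ½) λ.
Minimum at m = 0: t = λ / (4 n) = 511 / (4 × 1.44) = 88.7 nm.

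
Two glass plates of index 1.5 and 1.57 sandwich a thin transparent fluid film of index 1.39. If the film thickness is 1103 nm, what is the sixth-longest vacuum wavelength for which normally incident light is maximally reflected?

558 nm

At the upper boundary (n = 1.5 to n = 1.39) the reflected ray undergoes no phase shift.
Bottom surface (1.39 → 1.57): reflection off a higher-index medium gives a half-wave phase shift.
Exactly one π shift → a net half-wave offset.
So the condition for constructive reflection is 2 n t = (m + ½) λ.
λ = 2 n t / (m + ½). The sixth-longest wavelength is m = 5: λ = 2 × 1.39 × 1103 / 5.50 = 558 nm.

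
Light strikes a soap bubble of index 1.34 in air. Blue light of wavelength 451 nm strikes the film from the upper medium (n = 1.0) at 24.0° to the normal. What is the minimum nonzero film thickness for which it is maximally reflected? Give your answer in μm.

At the upper boundary (n = 1.0 to n = 1.34) the reflected ray undergoes a half-wave phase shift.
Bottom surface (1.34 → 1.0): reflection off a lower-index medium gives no phase shift.
Exactly one π shift → a net half-wave offset.
With one net inversion, constructive interference in reflection requires 2 n t cos θ_r = (m + ½) λ.
Snell's law: 1.0 sin 24.0° = 1.34 sin θ_r → sin θ_r = 0.304, cos θ_r = 0.953.
Minimum at m = 0: t = λ / (4 n cos θ_r) = 451 / (4 × 1.34 × 0.953) = 88.3 nm.

0.0883 μm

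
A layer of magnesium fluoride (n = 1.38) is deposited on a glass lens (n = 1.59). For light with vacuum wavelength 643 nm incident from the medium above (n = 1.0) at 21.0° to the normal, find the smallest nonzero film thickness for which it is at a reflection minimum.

At the upper boundary (n = 1.0 to n = 1.38) the reflected ray undergoes a half-wave phase shift.
Ray reflecting at the bottom interface goes from n = 1.38 toward n = 1.59: a half-wave phase shift.
Net: no relative phase inversion (both shifts match).
For dark reflection here: 2 n t cos θ_r = (m + ½) λ.
Snell's law: 1.0 sin 21.0° = 1.38 sin θ_r → sin θ_r = 0.260, cos θ_r = 0.966.
Minimum at m = 0: t = λ / (4 n cos θ_r) = 643 / (4 × 1.38 × 0.966) = 121 nm.

121 nm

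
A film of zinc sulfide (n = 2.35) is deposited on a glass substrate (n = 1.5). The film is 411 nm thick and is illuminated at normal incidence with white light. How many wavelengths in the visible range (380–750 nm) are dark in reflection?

3

At the upper boundary (n = 1.0 to n = 2.35) the reflected ray undergoes a half-wave phase shift.
Bottom surface (2.35 → 1.5): reflection off a lower-index medium gives no phase shift.
Exactly one π shift → a net half-wave offset.
So the condition for destructive reflection is 2 n t = m λ.
λ = 2 n t / m = 1932 / m nm.
m=2: 966 nm (IR); m=3: 644 nm (visible); m=4: 483 nm (visible); m=5: 386 nm (visible); m=6: 322 nm (UV).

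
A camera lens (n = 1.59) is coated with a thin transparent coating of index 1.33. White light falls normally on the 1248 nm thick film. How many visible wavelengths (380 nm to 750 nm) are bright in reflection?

Ray reflecting at the top interface goes from n = 1.0 toward n = 1.33: a half-wave phase shift.
Bottom surface (1.33 → 1.59): reflection off a higher-index medium gives a half-wave phase shift.
Net: no relative phase inversion (both shifts match).
For bright reflection here: 2 n t = m λ.
λ = 2 n t / m = 3320 / m nm.
m=4: 830 nm (IR); m=5: 664 nm (visible); m=6: 553 nm (visible); m=7: 474 nm (visible); m=8: 415 nm (visible); m=9: 369 nm (UV).

4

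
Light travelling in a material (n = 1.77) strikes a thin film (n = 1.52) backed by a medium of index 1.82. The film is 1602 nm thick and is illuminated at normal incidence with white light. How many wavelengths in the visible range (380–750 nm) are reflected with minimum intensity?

Ray reflecting at the top interface goes from n = 1.77 toward n = 1.52: no phase shift.
Ray reflecting at the bottom interface goes from n = 1.52 toward n = 1.82: a half-wave phase shift.
Net: one phase inversion between the two reflected rays.
For weak reflection here: 2 n t = m λ.
λ = 2 n t / m = 4870 / m nm.
m=6: 812 nm (IR); m=7: 696 nm (visible); m=8: 609 nm (visible); m=9: 541 nm (visible); m=10: 487 nm (visible); m=11: 443 nm (visible); m=12: 406 nm (visible); m=13: 375 nm (UV).

6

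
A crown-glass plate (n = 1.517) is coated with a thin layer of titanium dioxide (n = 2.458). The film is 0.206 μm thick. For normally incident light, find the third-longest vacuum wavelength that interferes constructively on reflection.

Top surface (1.0 → 2.458): reflection off a higher-index medium gives a half-wave phase shift.
Ray reflecting at the bottom interface goes from n = 2.458 toward n = 1.517: no phase shift.
The two reflections differ by half a wavelength.
So the condition for constructive reflection is 2 n t = (m + ½) λ.
λ = 2 n t / (m + ½). The third-longest wavelength is m = 2: λ = 2 × 2.458 × 206 / 2.50 = 405 nm.

405 nm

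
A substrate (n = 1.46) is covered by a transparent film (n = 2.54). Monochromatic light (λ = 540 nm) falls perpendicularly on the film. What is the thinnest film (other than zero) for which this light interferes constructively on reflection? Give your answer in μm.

0.0531 μm

Ray reflecting at the top interface goes from n = 1.0 toward n = 2.54: a half-wave phase shift.
Ray reflecting at the bottom interface goes from n = 2.54 toward n = 1.46: no phase shift.
Net: one phase inversion between the two reflected rays.
For maximum reflection here: 2 n t = (m + ½) λ.
Minimum at m = 0: t = λ / (4 n) = 540 / (4 × 2.54) = 53.1 nm.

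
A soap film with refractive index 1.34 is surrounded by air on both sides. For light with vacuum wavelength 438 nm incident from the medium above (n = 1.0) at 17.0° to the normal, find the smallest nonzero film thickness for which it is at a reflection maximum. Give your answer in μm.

0.0837 μm

Ray reflecting at the top interface goes from n = 1.0 toward n = 1.34: a half-wave phase shift.
Bottom surface (1.34 → 1.0): reflection off a lower-index medium gives no phase shift.
Net: one phase inversion between the two reflected rays.
So the condition for constructive reflection is 2 n t cos θ_r = (m + ½) λ.
Snell's law: 1.0 sin 17.0° = 1.34 sin θ_r → sin θ_r = 0.218, cos θ_r = 0.976.
Minimum at m = 0: t = λ / (4 n cos θ_r) = 438 / (4 × 1.34 × 0.976) = 83.7 nm.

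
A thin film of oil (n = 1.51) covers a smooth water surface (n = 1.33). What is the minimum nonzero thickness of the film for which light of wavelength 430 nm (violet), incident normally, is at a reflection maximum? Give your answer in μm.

0.0712 μm

At the upper boundary (n = 1.0 to n = 1.51) the reflected ray undergoes a half-wave phase shift.
At the lower boundary (n = 1.51 to n = 1.33) the reflected ray undergoes no phase shift.
The two reflections differ by half a wavelength.
So the condition for constructive reflection is 2 n t = (m + ½) λ.
Minimum at m = 0: t = λ / (4 n) = 430 / (4 × 1.51) = 71.2 nm.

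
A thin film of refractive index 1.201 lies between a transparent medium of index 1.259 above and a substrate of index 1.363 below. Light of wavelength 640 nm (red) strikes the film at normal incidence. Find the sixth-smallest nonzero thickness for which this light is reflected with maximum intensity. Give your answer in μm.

1.47 μm

At the upper boundary (n = 1.259 to n = 1.201) the reflected ray undergoes no phase shift.
At the lower boundary (n = 1.201 to n = 1.363) the reflected ray undergoes a half-wave phase shift.
Exactly one π shift → a net half-wave offset.
With one net inversion, constructive interference in reflection requires 2 n t = (m + ½) λ.
The sixth-smallest nonzero thickness corresponds to m = 5: t = (m + ½) λ / (2 n) = 5.50 × 640 / (2 × 1.201) = 1465 nm.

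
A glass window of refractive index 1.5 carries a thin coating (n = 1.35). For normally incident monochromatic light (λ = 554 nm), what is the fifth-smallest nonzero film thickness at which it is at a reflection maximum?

1026 nm

Ray reflecting at the top interface goes from n = 1.0 toward n = 1.35: a half-wave phase shift.
Ray reflecting at the bottom interface goes from n = 1.35 toward n = 1.5: a half-wave phase shift.
The two reflections carry the same phase change, so no net offset.
So the condition for constructive reflection is 2 n t = m λ.
The fifth-smallest nonzero thickness corresponds to m = 5: t = m λ / (2 n) = 5.00 × 554 / (2 × 1.35) = 1026 nm.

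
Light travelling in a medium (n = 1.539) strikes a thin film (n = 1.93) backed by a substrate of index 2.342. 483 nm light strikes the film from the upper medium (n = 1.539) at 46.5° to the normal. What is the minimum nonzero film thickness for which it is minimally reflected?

76.7 nm

Top surface (1.539 → 1.93): reflection off a higher-index medium gives a half-wave phase shift.
Bottom surface (1.93 → 2.342): reflection off a higher-index medium gives a half-wave phase shift.
Net: no relative phase inversion (both shifts match).
With no net inversion, destructive interference in reflection requires 2 n t cos θ_r = (m + ½) λ.
Snell's law: 1.539 sin 46.5° = 1.93 sin θ_r → sin θ_r = 0.578, cos θ_r = 0.816.
Minimum at m = 0: t = λ / (4 n cos θ_r) = 483 / (4 × 1.93 × 0.816) = 76.7 nm.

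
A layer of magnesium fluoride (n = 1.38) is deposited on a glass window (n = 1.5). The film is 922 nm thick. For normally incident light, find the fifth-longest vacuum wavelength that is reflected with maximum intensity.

Ray reflecting at the top interface goes from n = 1.0 toward n = 1.38: a half-wave phase shift.
At the lower boundary (n = 1.38 to n = 1.5) the reflected ray undergoes a half-wave phase shift.
Zero or two π shifts → no net half-wave offset.
So the condition for constructive reflection is 2 n t = m λ.
λ = 2 n t / m. The fifth-longest wavelength is m = 5: λ = 2 × 1.38 × 922 / 5.00 = 509 nm.

509 nm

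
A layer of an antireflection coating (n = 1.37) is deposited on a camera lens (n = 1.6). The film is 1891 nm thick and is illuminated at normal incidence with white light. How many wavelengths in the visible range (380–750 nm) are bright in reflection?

At the upper boundary (n = 1.0 to n = 1.37) the reflected ray undergoes a half-wave phase shift.
Ray reflecting at the bottom interface goes from n = 1.37 toward n = 1.6: a half-wave phase shift.
Net: no relative phase inversion (both shifts match).
With no net inversion, constructive interference in reflection requires 2 n t = m λ.
λ = 2 n t / m = 5181 / m nm.
m=6: 864 nm (IR); m=7: 740 nm (visible); m=8: 648 nm (visible); m=9: 576 nm (visible); m=10: 518 nm (visible); m=11: 471 nm (visible); m=12: 432 nm (visible); m=13: 399 nm (visible); m=14: 370 nm (UV).

7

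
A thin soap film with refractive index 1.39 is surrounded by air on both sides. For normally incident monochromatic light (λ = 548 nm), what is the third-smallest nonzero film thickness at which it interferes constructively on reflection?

At the upper boundary (n = 1.0 to n = 1.39) the reflected ray undergoes a half-wave phase shift.
Ray reflecting at the bottom interface goes from n = 1.39 toward n = 1.0: no phase shift.
The two reflections differ by half a wavelength.
So the condition for constructive reflection is 2 n t = (m + ½) λ.
The third-smallest nonzero thickness corresponds to m = 2: t = (m + ½) λ / (2 n) = 2.50 × 548 / (2 × 1.39) = 493 nm.

493 nm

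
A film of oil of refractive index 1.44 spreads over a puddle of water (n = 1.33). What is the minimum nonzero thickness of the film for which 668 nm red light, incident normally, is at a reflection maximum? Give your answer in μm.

0.116 μm

At the upper boundary (n = 1.0 to n = 1.44) the reflected ray undergoes a half-wave phase shift.
At the lower boundary (n = 1.44 to n = 1.33) the reflected ray undergoes no phase shift.
Exactly one π shift → a net half-wave offset.
For maximum reflection here: 2 n t = (m + ½) λ.
Minimum at m = 0: t = λ / (4 n) = 668 / (4 × 1.44) = 116 nm.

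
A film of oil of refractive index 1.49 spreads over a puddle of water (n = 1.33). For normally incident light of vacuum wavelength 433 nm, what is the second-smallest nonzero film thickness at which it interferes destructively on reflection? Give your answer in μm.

Top surface (1.0 → 1.49): reflection off a higher-index medium gives a half-wave phase shift.
Bottom surface (1.49 → 1.33): reflection off a lower-index medium gives no phase shift.
Exactly one π shift → a net half-wave offset.
With one net inversion, destructive interference in reflection requires 2 n t = m λ.
The second-smallest nonzero thickness corresponds to m = 2: t = m λ / (2 n) = 2.00 × 433 / (2 × 1.49) = 291 nm.

0.291 μm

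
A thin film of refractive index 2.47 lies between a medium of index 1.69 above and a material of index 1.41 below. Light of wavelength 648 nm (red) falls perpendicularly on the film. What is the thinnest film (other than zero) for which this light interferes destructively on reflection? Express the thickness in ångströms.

1312 Å

Top surface (1.69 → 2.47): reflection off a higher-index medium gives a half-wave phase shift.
Bottom surface (2.47 → 1.41): reflection off a lower-index medium gives no phase shift.
Net: one phase inversion between the two reflected rays.
So the condition for destructive reflection is 2 n t = m λ.
Minimum nonzero at m = 1: t = λ / (2 n) = 648 / (2 × 2.47) = 131 nm.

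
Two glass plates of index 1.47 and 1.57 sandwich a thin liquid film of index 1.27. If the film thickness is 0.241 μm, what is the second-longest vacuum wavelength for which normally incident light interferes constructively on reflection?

408 nm

Ray reflecting at the top interface goes from n = 1.47 toward n = 1.27: no phase shift.
Ray reflecting at the bottom interface goes from n = 1.27 toward n = 1.57: a half-wave phase shift.
Exactly one π shift → a net half-wave offset.
For strong reflection here: 2 n t = (m + ½) λ.
λ = 2 n t / (m + ½). The second-longest wavelength is m = 1: λ = 2 × 1.27 × 241 / 1.50 = 408 nm.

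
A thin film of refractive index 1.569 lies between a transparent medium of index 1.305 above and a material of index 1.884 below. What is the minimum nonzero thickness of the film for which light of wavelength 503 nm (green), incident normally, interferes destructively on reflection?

80.1 nm

Ray reflecting at the top interface goes from n = 1.305 toward n = 1.569: a half-wave phase shift.
Ray reflecting at the bottom interface goes from n = 1.569 toward n = 1.884: a half-wave phase shift.
Net: no relative phase inversion (both shifts match).
With no net inversion, destructive interference in reflection requires 2 n t = (m + ½) λ.
Minimum at m = 0: t = λ / (4 n) = 503 / (4 × 1.569) = 80.1 nm.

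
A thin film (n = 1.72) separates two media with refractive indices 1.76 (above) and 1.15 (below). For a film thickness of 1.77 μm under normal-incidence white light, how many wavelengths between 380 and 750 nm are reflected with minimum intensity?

Ray reflecting at the top interface goes from n = 1.76 toward n = 1.72: no phase shift.
Bottom surface (1.72 → 1.15): reflection off a lower-index medium gives no phase shift.
The two reflections carry the same phase change, so no net offset.
For dark reflection here: 2 n t = (m + ½) λ.
λ = 2 n t / (m + ½) = 6089 / (m + ½) nm.
m=7: 812 nm (IR); m=8: 716 nm (visible); m=9: 641 nm (visible); m=10: 580 nm (visible); m=11: 529 nm (visible); m=12: 487 nm (visible); m=13: 451 nm (visible); m=14: 420 nm (visible); m=15: 393 nm (visible); m=16: 369 nm (UV).

8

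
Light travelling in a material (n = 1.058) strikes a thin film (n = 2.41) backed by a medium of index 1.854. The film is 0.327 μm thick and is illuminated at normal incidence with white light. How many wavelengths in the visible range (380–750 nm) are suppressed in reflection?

Top surface (1.058 → 2.41): reflection off a higher-index medium gives a half-wave phase shift.
Bottom surface (2.41 → 1.854): reflection off a lower-index medium gives no phase shift.
Net: one phase inversion between the two reflected rays.
With one net inversion, destructive interference in reflection requires 2 n t = m λ.
λ = 2 n t / m = 1576 / m nm.
m=2: 788 nm (IR); m=3: 525 nm (visible); m=4: 394 nm (visible); m=5: 315 nm (UV).

2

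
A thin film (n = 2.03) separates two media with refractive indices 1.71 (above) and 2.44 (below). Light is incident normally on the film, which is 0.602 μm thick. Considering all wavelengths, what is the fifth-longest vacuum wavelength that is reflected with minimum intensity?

543 nm

Top surface (1.71 → 2.03): reflection off a higher-index medium gives a half-wave phase shift.
Ray reflecting at the bottom interface goes from n = 2.03 toward n = 2.44: a half-wave phase shift.
Zero or two π shifts → no net half-wave offset.
For minimum reflection here: 2 n t = (m + ½) λ.
λ = 2 n t / (m + ½). The fifth-longest wavelength is m = 4: λ = 2 × 2.03 × 602 / 4.50 = 543 nm.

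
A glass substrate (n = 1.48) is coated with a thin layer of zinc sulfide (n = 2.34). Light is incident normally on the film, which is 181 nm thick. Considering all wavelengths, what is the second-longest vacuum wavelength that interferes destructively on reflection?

424 nm

At the upper boundary (n = 1.0 to n = 2.34) the reflected ray undergoes a half-wave phase shift.
Bottom surface (2.34 → 1.48): reflection off a lower-index medium gives no phase shift.
Net: one phase inversion between the two reflected rays.
With one net inversion, destructive interference in reflection requires 2 n t = m λ.
λ = 2 n t / m. The second-longest wavelength is m = 2: λ = 2 × 2.34 × 181 / 2.00 = 424 nm.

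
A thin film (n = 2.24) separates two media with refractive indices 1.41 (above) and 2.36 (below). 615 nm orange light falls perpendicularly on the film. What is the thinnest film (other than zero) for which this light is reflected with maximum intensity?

Ray reflecting at the top interface goes from n = 1.41 toward n = 2.24: a half-wave phase shift.
Ray reflecting at the bottom interface goes from n = 2.24 toward n = 2.36: a half-wave phase shift.
The two reflections carry the same phase change, so no net offset.
So the condition for constructive reflection is 2 n t = m λ.
Minimum nonzero at m = 1: t = λ / (2 n) = 615 / (2 × 2.24) = 137 nm.

137 nm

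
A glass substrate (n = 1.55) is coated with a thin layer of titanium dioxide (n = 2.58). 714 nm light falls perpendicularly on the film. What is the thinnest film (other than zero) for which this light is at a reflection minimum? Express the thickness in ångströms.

At the upper boundary (n = 1.0 to n = 2.58) the reflected ray undergoes a half-wave phase shift.
Bottom surface (2.58 → 1.55): reflection off a lower-index medium gives no phase shift.
The two reflections differ by half a wavelength.
So the condition for destructive reflection is 2 n t = m λ.
Minimum nonzero at m = 1: t = λ / (2 n) = 714 / (2 × 2.58) = 138 nm.

1384 Å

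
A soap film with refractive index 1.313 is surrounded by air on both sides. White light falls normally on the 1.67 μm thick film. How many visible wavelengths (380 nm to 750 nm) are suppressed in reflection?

Top surface (1.0 → 1.313): reflection off a higher-index medium gives a half-wave phase shift.
Ray reflecting at the bottom interface goes from n = 1.313 toward n = 1.0: no phase shift.
Net: one phase inversion between the two reflected rays.
For dark reflection here: 2 n t = m λ.
λ = 2 n t / m = 4385 / m nm.
m=5: 877 nm (IR); m=6: 731 nm (visible); m=7: 626 nm (visible); m=8: 548 nm (visible); m=9: 487 nm (visible); m=10: 439 nm (visible); m=11: 399 nm (visible); m=12: 365 nm (UV).

6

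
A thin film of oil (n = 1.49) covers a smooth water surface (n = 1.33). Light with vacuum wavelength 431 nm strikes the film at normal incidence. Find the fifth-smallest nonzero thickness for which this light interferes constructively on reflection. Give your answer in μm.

Ray reflecting at the top interface goes from n = 1.0 toward n = 1.49: a half-wave phase shift.
At the lower boundary (n = 1.49 to n = 1.33) the reflected ray undergoes no phase shift.
The two reflections differ by half a wavelength.
So the condition for constructive reflection is 2 n t = (m + ½) λ.
The fifth-smallest nonzero thickness corresponds to m = 4: t = (m + ½) λ / (2 n) = 4.50 × 431 / (2 × 1.49) = 651 nm.

0.651 μm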